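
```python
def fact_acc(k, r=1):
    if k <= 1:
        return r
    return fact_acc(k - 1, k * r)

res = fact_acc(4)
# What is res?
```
Call trace:
fact_acc(k=4, r=1)
  fact_acc(k=3, r=4)
    fact_acc(k=2, r=12)
      fact_acc(k=1, r=24)
      -> return 24
    -> return 24
  -> return 24
-> return 24

Final answer: 24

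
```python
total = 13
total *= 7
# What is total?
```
Trace:
  total=13
  total=91

Final answer: 91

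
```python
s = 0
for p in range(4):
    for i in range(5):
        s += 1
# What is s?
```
Trace:
  s=0
  s=1, p=0, i=0
  s=2, p=0, i=1
  s=3, p=0, i=2
  s=4, p=0, i=3
  s=5, p=0, i=4
  s=6, p=1, i=0
  s=7, p=1, i=1
  s=8, p=1, i=2
  s=9, p=1, i=3
  s=10, p=1, i=4
  s=11, p=2, i=0
  s=12, p=2, i=1
  s=13, p=2, i=2
  s=14, p=2, i=3
  s=15, p=2, i=4
  s=16, p=3, i=0
  s=17, p=3, i=1
  s=18, p=3, i=2
  s=19, p=3, i=3
  s=20, p=3, i=4

Final answer: 20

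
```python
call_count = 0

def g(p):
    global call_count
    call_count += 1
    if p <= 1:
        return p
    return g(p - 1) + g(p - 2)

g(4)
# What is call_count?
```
Call trace (a repeated sub-call is expanded the first time; later identical calls just restate its return value):
g(p=4)
  g(p=3)
    g(p=2)
      g(p=1)
      -> return 1
      g(p=0)
      -> return 0
    -> return 1
    g(p=1)
    -> return 1
  -> return 2
  g(p=2) -> return 1  (same call as traced above)
-> return 3

call_count is incremented once per call, so count the calls in each subtree. Let C(p) = number of calls made by g(p).
C(0) = C(1) = 1 (base case, no recursion); C(p) = 1 + C(p - 1) + C(p - 2) otherwise.
C(2) = 1 + C(1) + C(0) = 1 + 1 + 1 = 3
C(3) = 1 + C(2) + C(1) = 1 + 3 + 1 = 5
C(4) = 1 + C(3) + C(2) = 1 + 5 + 3 = 9
call_count = C(4) = 9

Final answer: 9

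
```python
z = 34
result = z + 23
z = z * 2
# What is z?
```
Trace:
  z=34
  z=34, result=57
  z=68, result=57

Final answer: 68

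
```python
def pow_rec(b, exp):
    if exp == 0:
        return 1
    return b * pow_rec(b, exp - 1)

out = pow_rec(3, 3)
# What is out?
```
Call trace:
pow_rec(b=3, exp=3)
  pow_rec(b=3, exp=2)
    pow_rec(b=3, exp=1)
      pow_rec(b=3, exp=0)
      -> return 1
    -> return 3
  -> return 9
-> return 27

Final answer: 27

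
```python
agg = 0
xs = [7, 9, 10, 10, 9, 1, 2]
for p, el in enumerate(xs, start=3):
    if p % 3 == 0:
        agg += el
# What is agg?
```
Trace:
  agg=0
  agg=7, p=3, el=7
  agg=7, p=4, el=9
  agg=7, p=5, el=10
  agg=17, p=6, el=10
  agg=17, p=7, el=9
  agg=17, p=8, el=1
  agg=19, p=9, el=2

Final answer: 19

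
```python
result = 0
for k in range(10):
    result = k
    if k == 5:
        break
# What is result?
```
Trace:
  result=0
  result=0, k=0
  result=1, k=1
  result=2, k=2
  result=3, k=3
  result=4, k=4
  result=5, k=5

Final answer: 5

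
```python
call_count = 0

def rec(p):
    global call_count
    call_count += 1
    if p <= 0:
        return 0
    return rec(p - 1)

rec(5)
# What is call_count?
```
Call trace:
rec(p=5)
  rec(p=4)
    rec(p=3)
      rec(p=2)
        rec(p=1)
          rec(p=0)
          -> return 0
        -> return 0
      -> return 0
    -> return 0
  -> return 0
-> return 0

call_count is incremented once per call. rec is entered once for each p = 5, 4, 3, 2, 1, 0 (the p <= 0 call returns without recursing), i.e. 5 + 1 calls.
call_count = 6

Final answer: 6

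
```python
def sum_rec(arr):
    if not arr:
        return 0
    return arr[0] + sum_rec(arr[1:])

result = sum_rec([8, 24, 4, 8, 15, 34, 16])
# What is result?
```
Call trace:
sum_rec(arr=[8, 24, 4, 8, 15, 34, 16])
  sum_rec(arr=[24, 4, 8, 15, 34, 16])
    sum_rec(arr=[4, 8, 15, 34, 16])
      sum_rec(arr=[8, 15, 34, 16])
        sum_rec(arr=[15, 34, 16])
          sum_rec(arr=[34, 16])
            sum_rec(arr=[16])
              sum_rec(arr=[])
              -> return 0
            -> return 16
          -> return 50
        -> return 65
      -> return 73
    -> return 77
  -> return 101
-> return 109

Final answer: 109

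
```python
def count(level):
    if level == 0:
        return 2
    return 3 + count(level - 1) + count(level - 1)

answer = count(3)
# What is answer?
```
Call trace (a repeated sub-call is expanded the first time; later identical calls just restate its return value):
count(level=3)
  count(level=2)
    count(level=1)
      count(level=0)
      -> return 2
      count(level=0)
      -> return 2
    -> return 7
    count(level=1) -> return 7  (same call as traced above)
  -> return 17
  count(level=2) -> return 17  (same call as traced above)
-> return 37

Final answer: 37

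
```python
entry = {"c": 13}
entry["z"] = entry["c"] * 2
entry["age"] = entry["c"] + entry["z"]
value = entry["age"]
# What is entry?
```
Trace:
  entry={'c': 13}
  entry={'c': 13, 'z': 26}
  entry={'c': 13, 'z': 26, 'age': 39}
  entry={'c': 13, 'z': 26, 'age': 39}, value=39

Final answer: {'c': 13, 'z': 26, 'age': 39}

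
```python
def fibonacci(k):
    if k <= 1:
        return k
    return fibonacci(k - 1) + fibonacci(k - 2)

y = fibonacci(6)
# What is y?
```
Call trace (a repeated sub-call is expanded the first time; later identical calls just restate its return value):
fibonacci(k=6)
  fibonacci(k=5)
    fibonacci(k=4)
      fibonacci(k=3)
        fibonacci(k=2)
          fibonacci(k=1)
          -> return 1
          fibonacci(k=0)
          -> return 0
        -> return 1
        fibonacci(k=1)
        -> return 1
      -> return 2
      fibonacci(k=2) -> return 1  (same call as traced above)
    -> return 3
    fibonacci(k=3) -> return 2  (same call as traced above)
  -> return 5
  fibonacci(k=4) -> return 3  (same call as traced above)
-> return 8

Final answer: 8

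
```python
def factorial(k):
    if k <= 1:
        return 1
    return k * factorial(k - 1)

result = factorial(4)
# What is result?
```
Call trace:
factorial(k=4)
  factorial(k=3)
    factorial(k=2)
      factorial(k=1)
      -> return 1
    -> return 2
  -> return 6
-> return 24

Final answer: 24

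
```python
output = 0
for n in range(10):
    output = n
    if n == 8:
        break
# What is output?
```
Trace:
  output=0
  output=0, n=0
  output=1, n=1
  output=2, n=2
  output=3, n=3
  output=4, n=4
  output=5, n=5
  output=6, n=6
  output=7, n=7
  output=8, n=8

Final answer: 8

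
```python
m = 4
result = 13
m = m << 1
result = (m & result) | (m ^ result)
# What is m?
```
Trace:
  m=4
  m=4, result=13
  m=8, result=13
  m=8, result=13

Final answer: 8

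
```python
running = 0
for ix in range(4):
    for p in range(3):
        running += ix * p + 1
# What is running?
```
Trace:
  running=0
  running=1, ix=0, p=0
  running=2, ix=0, p=1
  running=3, ix=0, p=2
  running=4, ix=1, p=0
  running=6, ix=1, p=1
  running=9, ix=1, p=2
  running=10, ix=2, p=0
  running=13, ix=2, p=1
  running=18, ix=2, p=2
  running=19, ix=3, p=0
  running=23, ix=3, p=1
  running=30, ix=3, p=2

Final answer: 30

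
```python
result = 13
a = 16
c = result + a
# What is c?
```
Trace:
  result=13
  result=13, a=16
  result=13, a=16, c=29

Final answer: 29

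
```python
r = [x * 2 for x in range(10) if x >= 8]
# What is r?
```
Trace:
  x=0
  x=1
  x=2
  x=3
  x=4
  x=5
  x=6
  x=7
  x=8
  x=9
  r=[16, 18]

Final answer: [16, 18]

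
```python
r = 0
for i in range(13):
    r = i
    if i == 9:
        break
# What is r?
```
Trace:
  r=0
  r=0, i=0
  r=1, i=1
  r=2, i=2
  r=3, i=3
  r=4, i=4
  r=5, i=5
  r=6, i=6
  r=7, i=7
  r=8, i=8
  r=9, i=9

Final answer: 9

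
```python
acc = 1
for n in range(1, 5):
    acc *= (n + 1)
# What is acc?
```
Trace:
  acc=1
  acc=2, n=1
  acc=6, n=2
  acc=24, n=3
  acc=120, n=4

Final answer: 120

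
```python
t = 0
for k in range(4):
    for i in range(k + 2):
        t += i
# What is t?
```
Trace:
  t=0
  t=0, k=0, i=0
  t=1, k=0, i=1
  t=1, k=1, i=0
  t=2, k=1, i=1
  t=4, k=1, i=2
  t=4, k=2, i=0
  t=5, k=2, i=1
  t=7, k=2, i=2
  t=10, k=2, i=3
  t=10, k=3, i=0
  t=11, k=3, i=1
  t=13, k=3, i=2
  t=16, k=3, i=3
  t=20, k=3, i=4

Final answer: 20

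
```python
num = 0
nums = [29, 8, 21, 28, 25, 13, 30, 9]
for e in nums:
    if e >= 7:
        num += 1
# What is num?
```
Trace:
  num=0
  num=1, e=29
  num=2, e=8
  num=3, e=21
  num=4, e=28
  num=5, e=25
  num=6, e=13
  num=7, e=30
  num=8, e=9

Final answer: 8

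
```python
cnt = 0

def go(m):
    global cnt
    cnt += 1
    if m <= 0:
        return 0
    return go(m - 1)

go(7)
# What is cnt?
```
Call trace:
go(m=7)
  go(m=6)
    go(m=5)
      go(m=4)
        go(m=3)
          go(m=2)
            go(m=1)
              go(m=0)
              -> return 0
            -> return 0
          -> return 0
        -> return 0
      -> return 0
    -> return 0
  -> return 0
-> return 0

cnt is incremented once per call. go is entered once for each m = 7, 6, 5, 4, 3, 2, 1, 0 (the m <= 0 call returns without recursing), i.e. 7 + 1 calls.
cnt = 8

Final answer: 8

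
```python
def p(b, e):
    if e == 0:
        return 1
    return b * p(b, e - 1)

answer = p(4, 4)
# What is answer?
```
Call trace:
p(b=4, e=4)
  p(b=4, e=3)
    p(b=4, e=2)
      p(b=4, e=1)
        p(b=4, e=0)
        -> return 1
      -> return 4
    -> return 16
  -> return 64
-> return 256

Final answer: 256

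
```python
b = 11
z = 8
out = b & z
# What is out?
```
Trace:
  b=11
  b=11, z=8
  b=11, z=8, out=8

Final answer: 8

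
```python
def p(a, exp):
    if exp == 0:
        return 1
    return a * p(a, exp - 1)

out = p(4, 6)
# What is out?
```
Call trace:
p(a=4, exp=6)
  p(a=4, exp=5)
    p(a=4, exp=4)
      p(a=4, exp=3)
        p(a=4, exp=2)
          p(a=4, exp=1)
            p(a=4, exp=0)
            -> return 1
          -> return 4
        -> return 16
      -> return 64
    -> return 256
  -> return 1024
-> return 4096

Final answer: 4096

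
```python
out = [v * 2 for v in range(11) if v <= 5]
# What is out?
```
Trace:
  v=0
  v=1
  v=2
  v=3
  v=4
  v=5
  v=6
  v=7
  v=8
  v=9
  v=10
  out=[0, 2, 4, 6, 8, 10]

Final answer: [0, 2, 4, 6, 8, 10]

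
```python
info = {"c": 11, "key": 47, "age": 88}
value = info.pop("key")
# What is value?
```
Trace:
  info={'c': 11, 'key': 47, 'age': 88}
  info={'c': 11, 'age': 88}, value=47

Final answer: 47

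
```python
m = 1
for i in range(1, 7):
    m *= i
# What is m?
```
Trace:
  m=1
  m=1, i=1
  m=2, i=2
  m=6, i=3
  m=24, i=4
  m=120, i=5
  m=720, i=6

Final answer: 720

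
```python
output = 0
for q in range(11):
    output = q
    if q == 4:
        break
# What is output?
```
Trace:
  output=0
  output=0, q=0
  output=1, q=1
  output=2, q=2
  output=3, q=3
  output=4, q=4

Final answer: 4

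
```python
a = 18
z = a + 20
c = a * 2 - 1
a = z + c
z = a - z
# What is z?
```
Trace:
  a=18
  a=18, z=38
  a=18, z=38, c=35
  a=73, z=38, c=35
  a=73, z=35, c=35

Final answer: 35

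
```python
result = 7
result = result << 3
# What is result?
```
Trace:
  result=7
  result=56

Final answer: 56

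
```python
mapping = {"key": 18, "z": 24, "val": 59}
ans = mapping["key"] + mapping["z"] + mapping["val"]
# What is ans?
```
Trace:
  mapping={'key': 18, 'z': 24, 'val': 59}
  mapping={'key': 18, 'z': 24, 'val': 59}, ans=101

Final answer: 101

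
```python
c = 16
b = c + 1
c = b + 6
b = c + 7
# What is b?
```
Trace:
  c=16
  c=16, b=17
  c=23, b=17
  c=23, b=30

Final answer: 30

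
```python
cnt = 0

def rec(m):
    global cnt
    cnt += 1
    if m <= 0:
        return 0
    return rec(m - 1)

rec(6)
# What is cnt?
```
Call trace:
rec(m=6)
  rec(m=5)
    rec(m=4)
      rec(m=3)
        rec(m=2)
          rec(m=1)
            rec(m=0)
            -> return 0
          -> return 0
        -> return 0
      -> return 0
    -> return 0
  -> return 0
-> return 0

cnt is incremented once per call. rec is entered once for each m = 6, 5, 4, 3, 2, 1, 0 (the m <= 0 call returns without recursing), i.e. 6 + 1 calls.
cnt = 7

Final answer: 7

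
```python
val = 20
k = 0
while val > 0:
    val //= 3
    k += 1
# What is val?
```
Trace:
  val=20
  val=20, k=0
  val=6, k=1
  val=2, k=2
  val=0, k=3

Final answer: 0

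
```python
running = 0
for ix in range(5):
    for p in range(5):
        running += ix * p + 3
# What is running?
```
Trace:
  running=0
  running=3, ix=0, p=0
  running=6, ix=0, p=1
  running=9, ix=0, p=2
  running=12, ix=0, p=3
  running=15, ix=0, p=4
  running=18, ix=1, p=0
  running=22, ix=1, p=1
  running=27, ix=1, p=2
  running=33, ix=1, p=3
  running=40, ix=1, p=4
  running=43, ix=2, p=0
  running=48, ix=2, p=1
  running=55, ix=2, p=2
  running=64, ix=2, p=3
  running=75, ix=2, p=4
  running=78, ix=3, p=0
  running=84, ix=3, p=1
  running=93, ix=3, p=2
  running=105, ix=3, p=3
  running=120, ix=3, p=4
  running=123, ix=4, p=0
  running=130, ix=4, p=1
  running=141, ix=4, p=2
  running=156, ix=4, p=3
  running=175, ix=4, p=4

Final answer: 175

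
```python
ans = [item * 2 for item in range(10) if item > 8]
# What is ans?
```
Trace:
  item=0
  item=1
  item=2
  item=3
  item=4
  item=5
  item=6
  item=7
  item=8
  item=9
  ans=[18]

Final answer: [18]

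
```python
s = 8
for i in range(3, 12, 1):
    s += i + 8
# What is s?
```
Trace:
  s=8
  s=19, i=3
  s=31, i=4
  s=44, i=5
  s=58, i=6
  s=73, i=7
  s=89, i=8
  s=106, i=9
  s=124, i=10
  s=143, i=11

Final answer: 143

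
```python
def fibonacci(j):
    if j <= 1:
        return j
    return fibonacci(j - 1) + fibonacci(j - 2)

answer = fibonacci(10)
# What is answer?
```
Call trace (a repeated sub-call is expanded the first time; later identical calls just restate its return value):
fibonacci(j=10)
  fibonacci(j=9)
    fibonacci(j=8)
      fibonacci(j=7)
        fibonacci(j=6)
          fibonacci(j=5)
            fibonacci(j=4)
              fibonacci(j=3)
                fibonacci(j=2)
                  fibonacci(j=1)
                  -> return 1
                  fibonacci(j=0)
                  -> return 0
                -> return 1
                fibonacci(j=1)
                -> return 1
              -> return 2
              fibonacci(j=2) -> return 1  (same call as traced above)
            -> return 3
            fibonacci(j=3) -> return 2  (same call as traced above)
          -> return 5
          fibonacci(j=4) -> return 3  (same call as traced above)
        -> return 8
        fibonacci(j=5) -> return 5  (same call as traced above)
      -> return 13
      fibonacci(j=6) -> return 8  (same call as traced above)
    -> return 21
    fibonacci(j=7) -> return 13  (same call as traced above)
  -> return 34
  fibonacci(j=8) -> return 21  (same call as traced above)
-> return 55

Final answer: 55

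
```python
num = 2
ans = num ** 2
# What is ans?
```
Trace:
  num=2
  num=2, ans=4

Final answer: 4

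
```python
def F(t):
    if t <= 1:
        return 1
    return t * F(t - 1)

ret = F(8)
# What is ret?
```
Call trace:
F(t=8)
  F(t=7)
    F(t=6)
      F(t=5)
        F(t=4)
          F(t=3)
            F(t=2)
              F(t=1)
              -> return 1
            -> return 2
          -> return 6
        -> return 24
      -> return 120
    -> return 720
  -> return 5040
-> return 40320

Final answer: 40320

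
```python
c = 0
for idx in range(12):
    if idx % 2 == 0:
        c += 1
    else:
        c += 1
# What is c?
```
Trace:
  c=0
  c=1, idx=0
  c=2, idx=1
  c=3, idx=2
  c=4, idx=3
  c=5, idx=4
  c=6, idx=5
  c=7, idx=6
  c=8, idx=7
  c=9, idx=8
  c=10, idx=9
  c=11, idx=10
  c=12, idx=11

Final answer: 12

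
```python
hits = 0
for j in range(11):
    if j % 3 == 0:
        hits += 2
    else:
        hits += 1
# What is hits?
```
Trace:
  hits=0
  hits=2, j=0
  hits=3, j=1
  hits=4, j=2
  hits=6, j=3
  hits=7, j=4
  hits=8, j=5
  hits=10, j=6
  hits=11, j=7
  hits=12, j=8
  hits=14, j=9
  hits=15, j=10

Final answer: 15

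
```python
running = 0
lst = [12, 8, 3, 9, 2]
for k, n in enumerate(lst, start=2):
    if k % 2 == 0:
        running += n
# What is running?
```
Trace:
  running=0
  running=12, k=2, n=12
  running=12, k=3, n=8
  running=15, k=4, n=3
  running=15, k=5, n=9
  running=17, k=6, n=2

Final answer: 17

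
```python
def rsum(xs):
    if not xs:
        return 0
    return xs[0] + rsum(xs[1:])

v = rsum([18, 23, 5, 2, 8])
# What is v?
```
Call trace:
rsum(xs=[18, 23, 5, 2, 8])
  rsum(xs=[23, 5, 2, 8])
    rsum(xs=[5, 2, 8])
      rsum(xs=[2, 8])
        rsum(xs=[8])
          rsum(xs=[])
          -> return 0
        -> return 8
      -> return 10
    -> return 15
  -> return 38
-> return 56

Final answer: 56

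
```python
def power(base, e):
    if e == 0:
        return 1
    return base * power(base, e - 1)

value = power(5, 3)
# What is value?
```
Call trace:
power(base=5, e=3)
  power(base=5, e=2)
    power(base=5, e=1)
      power(base=5, e=0)
      -> return 1
    -> return 5
  -> return 25
-> return 125

Final answer: 125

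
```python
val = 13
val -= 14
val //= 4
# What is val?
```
Trace:
  val=13
  val=-1
  val=-1

Final answer: -1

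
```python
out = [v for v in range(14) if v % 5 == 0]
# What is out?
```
Trace:
  v=0
  v=1
  v=2
  v=3
  v=4
  v=5
  v=6
  v=7
  v=8
  v=9
  v=10
  v=11
  v=12
  v=13
  out=[0, 5, 10]

Final answer: [0, 5, 10]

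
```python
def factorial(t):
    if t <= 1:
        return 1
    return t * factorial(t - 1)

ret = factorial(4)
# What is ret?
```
Call trace:
factorial(t=4)
  factorial(t=3)
    factorial(t=2)
      factorial(t=1)
      -> return 1
    -> return 2
  -> return 6
-> return 24

Final answer: 24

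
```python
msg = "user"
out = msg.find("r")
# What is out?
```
Trace:
  msg='user'
  msg='user', out=3

Final answer: 3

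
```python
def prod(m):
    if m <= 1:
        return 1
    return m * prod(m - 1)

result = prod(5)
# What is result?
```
Call trace:
prod(m=5)
  prod(m=4)
    prod(m=3)
      prod(m=2)
        prod(m=1)
        -> return 1
      -> return 2
    -> return 6
  -> return 24
-> return 120

Final answer: 120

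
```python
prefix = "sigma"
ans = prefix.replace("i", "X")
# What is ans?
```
Trace:
  prefix='sigma'
  prefix='sigma', ans='sXgma'

Final answer: 'sXgma'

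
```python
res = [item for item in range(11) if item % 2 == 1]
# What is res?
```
Trace:
  item=0
  item=1
  item=2
  item=3
  item=4
  item=5
  item=6
  item=7
  item=8
  item=9
  item=10
  res=[1, 3, 5, 7, 9]

Final answer: [1, 3, 5, 7, 9]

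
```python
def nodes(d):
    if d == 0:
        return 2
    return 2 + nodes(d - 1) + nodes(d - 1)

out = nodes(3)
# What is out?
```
Call trace (a repeated sub-call is expanded the first time; later identical calls just restate its return value):
nodes(d=3)
  nodes(d=2)
    nodes(d=1)
      nodes(d=0)
      -> return 2
      nodes(d=0)
      -> return 2
    -> return 6
    nodes(d=1) -> return 6  (same call as traced above)
  -> return 14
  nodes(d=2) -> return 14  (same call as traced above)
-> return 30

Final answer: 30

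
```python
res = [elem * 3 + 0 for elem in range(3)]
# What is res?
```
Trace:
  elem=0
  elem=1
  elem=2
  res=[0, 3, 6]

Final answer: [0, 3, 6]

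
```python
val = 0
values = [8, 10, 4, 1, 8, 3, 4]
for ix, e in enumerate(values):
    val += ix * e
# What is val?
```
Trace:
  val=0
  val=0, ix=0, e=8
  val=10, ix=1, e=10
  val=18, ix=2, e=4
  val=21, ix=3, e=1
  val=53, ix=4, e=8
  val=68, ix=5, e=3
  val=92, ix=6, e=4

Final answer: 92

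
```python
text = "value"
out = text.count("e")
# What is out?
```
Trace:
  text='value'
  text='value', out=1

Final answer: 1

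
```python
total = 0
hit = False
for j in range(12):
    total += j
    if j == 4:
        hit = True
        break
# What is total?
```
Trace:
  total=0
  total=0, hit=False
  total=0, hit=False, j=0
  total=1, hit=False, j=1
  total=3, hit=False, j=2
  total=6, hit=False, j=3
  total=10, hit=True, j=4

Final answer: 10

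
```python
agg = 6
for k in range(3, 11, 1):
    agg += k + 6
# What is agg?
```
Trace:
  agg=6
  agg=15, k=3
  agg=25, k=4
  agg=36, k=5
  agg=48, k=6
  agg=61, k=7
  agg=75, k=8
  agg=90, k=9
  agg=106, k=10

Final answer: 106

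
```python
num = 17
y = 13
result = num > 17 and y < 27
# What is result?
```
Trace:
  num=17
  num=17, y=13
  num=17, y=13, result=False

Final answer: False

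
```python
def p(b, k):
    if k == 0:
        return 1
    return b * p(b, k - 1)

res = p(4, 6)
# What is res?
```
Call trace:
p(b=4, k=6)
  p(b=4, k=5)
    p(b=4, k=4)
      p(b=4, k=3)
        p(b=4, k=2)
          p(b=4, k=1)
            p(b=4, k=0)
            -> return 1
          -> return 4
        -> return 16
      -> return 64
    -> return 256
  -> return 1024
-> return 4096

Final answer: 4096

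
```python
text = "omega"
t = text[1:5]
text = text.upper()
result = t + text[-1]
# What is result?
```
Trace:
  text='omega'
  text='omega', t='mega'
  text='OMEGA', t='mega'
  text='OMEGA', t='mega', result='megaA'

Final answer: 'megaA'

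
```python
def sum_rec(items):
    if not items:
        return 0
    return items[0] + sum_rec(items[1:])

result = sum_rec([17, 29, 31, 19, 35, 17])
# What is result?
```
Call trace:
sum_rec(items=[17, 29, 31, 19, 35, 17])
  sum_rec(items=[29, 31, 19, 35, 17])
    sum_rec(items=[31, 19, 35, 17])
      sum_rec(items=[19, 35, 17])
        sum_rec(items=[35, 17])
          sum_rec(items=[17])
            sum_rec(items=[])
            -> return 0
          -> return 17
        -> return 52
      -> return 71
    -> return 102
  -> return 131
-> return 148

Final answer: 148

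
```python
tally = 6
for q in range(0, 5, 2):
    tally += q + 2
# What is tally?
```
Trace:
  tally=6
  tally=8, q=0
  tally=12, q=2
  tally=18, q=4

Final answer: 18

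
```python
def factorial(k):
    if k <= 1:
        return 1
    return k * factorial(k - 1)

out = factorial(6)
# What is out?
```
Call trace:
factorial(k=6)
  factorial(k=5)
    factorial(k=4)
      factorial(k=3)
        factorial(k=2)
          factorial(k=1)
          -> return 1
        -> return 2
      -> return 6
    -> return 24
  -> return 120
-> return 720

Final answer: 720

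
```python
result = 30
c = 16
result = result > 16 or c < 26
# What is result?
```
Trace:
  result=30
  result=30, c=16
  result=True, c=16

Final answer: True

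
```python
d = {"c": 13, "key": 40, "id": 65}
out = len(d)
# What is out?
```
Trace:
  d={'c': 13, 'key': 40, 'id': 65}
  d={'c': 13, 'key': 40, 'id': 65}, out=3

Final answer: 3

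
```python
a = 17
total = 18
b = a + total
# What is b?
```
Trace:
  a=17
  a=17, total=18
  a=17, total=18, b=35

Final answer: 35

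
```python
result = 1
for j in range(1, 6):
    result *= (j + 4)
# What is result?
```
Trace:
  result=1
  result=5, j=1
  result=30, j=2
  result=210, j=3
  result=1680, j=4
  result=15120, j=5

Final answer: 15120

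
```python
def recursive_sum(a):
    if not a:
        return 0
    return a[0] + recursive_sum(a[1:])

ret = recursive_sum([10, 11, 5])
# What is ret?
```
Call trace:
recursive_sum(a=[10, 11, 5])
  recursive_sum(a=[11, 5])
    recursive_sum(a=[5])
      recursive_sum(a=[])
      -> return 0
    -> return 5
  -> return 16
-> return 26

Final answer: 26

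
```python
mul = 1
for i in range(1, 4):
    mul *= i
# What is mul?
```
Trace:
  mul=1
  mul=1, i=1
  mul=2, i=2
  mul=6, i=3

Final answer: 6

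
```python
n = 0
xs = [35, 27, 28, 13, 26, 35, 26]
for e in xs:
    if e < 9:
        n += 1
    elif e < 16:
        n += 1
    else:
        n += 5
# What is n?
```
Trace:
  n=0
  n=5, e=35
  n=10, e=27
  n=15, e=28
  n=16, e=13
  n=21, e=26
  n=26, e=35
  n=31, e=26

Final answer: 31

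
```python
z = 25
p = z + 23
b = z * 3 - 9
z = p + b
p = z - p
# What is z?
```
Trace:
  z=25
  z=25, p=48
  z=25, p=48, b=66
  z=114, p=48, b=66
  z=114, p=66, b=66

Final answer: 114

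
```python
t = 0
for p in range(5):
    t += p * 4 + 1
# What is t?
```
Trace:
  t=0
  t=1, p=0
  t=6, p=1
  t=15, p=2
  t=28, p=3
  t=45, p=4

Final answer: 45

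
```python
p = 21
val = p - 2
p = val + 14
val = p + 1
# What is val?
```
Trace:
  p=21
  p=21, val=19
  p=33, val=19
  p=33, val=34

Final answer: 34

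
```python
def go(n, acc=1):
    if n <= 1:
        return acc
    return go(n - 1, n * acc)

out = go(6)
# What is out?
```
Call trace:
go(n=6, acc=1)
  go(n=5, acc=6)
    go(n=4, acc=30)
      go(n=3, acc=120)
        go(n=2, acc=360)
          go(n=1, acc=720)
          -> return 720
        -> return 720
      -> return 720
    -> return 720
  -> return 720
-> return 720

Final answer: 720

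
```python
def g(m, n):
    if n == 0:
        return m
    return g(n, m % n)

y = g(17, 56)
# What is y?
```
Call trace:
g(m=17, n=56)
  g(m=56, n=17)
    g(m=17, n=5)
      g(m=5, n=2)
        g(m=2, n=1)
          g(m=1, n=0)
          -> return 1
        -> return 1
      -> return 1
    -> return 1
  -> return 1
-> return 1

Final answer: 1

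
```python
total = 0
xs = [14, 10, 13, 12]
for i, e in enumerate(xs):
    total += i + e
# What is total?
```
Trace:
  total=0
  total=14, i=0, e=14
  total=25, i=1, e=10
  total=40, i=2, e=13
  total=55, i=3, e=12

Final answer: 55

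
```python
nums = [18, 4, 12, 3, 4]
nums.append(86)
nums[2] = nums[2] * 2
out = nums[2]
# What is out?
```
Trace:
  nums=[18, 4, 12, 3, 4]
  nums=[18, 4, 12, 3, 4, 86]
  nums=[18, 4, 24, 3, 4, 86]
  nums=[18, 4, 24, 3, 4, 86], out=24

Final answer: 24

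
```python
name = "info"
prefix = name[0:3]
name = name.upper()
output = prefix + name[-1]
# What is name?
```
Trace:
  name='info'
  name='info', prefix='inf'
  name='INFO', prefix='inf'
  name='INFO', prefix='inf', output='infO'

Final answer: 'INFO'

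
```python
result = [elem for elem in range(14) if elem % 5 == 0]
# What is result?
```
Trace:
  elem=0
  elem=1
  elem=2
  elem=3
  elem=4
  elem=5
  elem=6
  elem=7
  elem=8
  elem=9
  elem=10
  elem=11
  elem=12
  elem=13
  result=[0, 5, 10]

Final answer: [0, 5, 10]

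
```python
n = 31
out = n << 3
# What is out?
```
Trace:
  n=31
  n=31, out=248

Final answer: 248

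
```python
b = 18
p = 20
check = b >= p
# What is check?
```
Trace:
  b=18
  b=18, p=20
  b=18, p=20, check=False

Final answer: False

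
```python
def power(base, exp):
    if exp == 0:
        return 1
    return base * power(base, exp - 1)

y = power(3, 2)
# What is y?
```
Call trace:
power(base=3, exp=2)
  power(base=3, exp=1)
    power(base=3, exp=0)
    -> return 1
  -> return 3
-> return 9

Final answer: 9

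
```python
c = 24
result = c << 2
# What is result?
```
Trace:
  c=24
  c=24, result=96

Final answer: 96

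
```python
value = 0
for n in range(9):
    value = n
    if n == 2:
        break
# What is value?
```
Trace:
  value=0
  value=0, n=0
  value=1, n=1
  value=2, n=2

Final answer: 2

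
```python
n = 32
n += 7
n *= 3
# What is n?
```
Trace:
  n=32
  n=39
  n=117

Final answer: 117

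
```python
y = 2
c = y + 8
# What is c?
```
Trace:
  y=2
  y=2, c=10

Final answer: 10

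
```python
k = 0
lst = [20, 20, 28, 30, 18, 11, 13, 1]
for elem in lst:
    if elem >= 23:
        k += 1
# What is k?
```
Trace:
  k=0
  k=0, elem=20
  k=0, elem=20
  k=1, elem=28
  k=2, elem=30
  k=2, elem=18
  k=2, elem=11
  k=2, elem=13
  k=2, elem=1

Final answer: 2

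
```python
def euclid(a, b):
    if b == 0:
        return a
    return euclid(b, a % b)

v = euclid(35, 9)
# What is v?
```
Call trace:
euclid(a=35, b=9)
  euclid(a=9, b=8)
    euclid(a=8, b=1)
      euclid(a=1, b=0)
      -> return 1
    -> return 1
  -> return 1
-> return 1

Final answer: 1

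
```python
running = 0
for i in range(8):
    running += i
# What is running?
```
Trace:
  running=0
  running=0, i=0
  running=1, i=1
  running=3, i=2
  running=6, i=3
  running=10, i=4
  running=15, i=5
  running=21, i=6
  running=28, i=7

Final answer: 28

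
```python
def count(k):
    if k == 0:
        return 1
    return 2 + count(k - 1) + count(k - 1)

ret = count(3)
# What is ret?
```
Call trace (a repeated sub-call is expanded the first time; later identical calls just restate its return value):
count(k=3)
  count(k=2)
    count(k=1)
      count(k=0)
      -> return 1
      count(k=0)
      -> return 1
    -> return 4
    count(k=1) -> return 4  (same call as traced above)
  -> return 10
  count(k=2) -> return 10  (same call as traced above)
-> return 22

Final answer: 22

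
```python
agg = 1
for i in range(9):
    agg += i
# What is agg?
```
Trace:
  agg=1
  agg=1, i=0
  agg=2, i=1
  agg=4, i=2
  agg=7, i=3
  agg=11, i=4
  agg=16, i=5
  agg=22, i=6
  agg=29, i=7
  agg=37, i=8

Final answer: 37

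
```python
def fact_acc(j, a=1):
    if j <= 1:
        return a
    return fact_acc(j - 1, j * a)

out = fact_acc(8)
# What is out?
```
Call trace:
fact_acc(j=8, a=1)
  fact_acc(j=7, a=8)
    fact_acc(j=6, a=56)
      fact_acc(j=5, a=336)
        fact_acc(j=4, a=1680)
          fact_acc(j=3, a=6720)
            fact_acc(j=2, a=20160)
              fact_acc(j=1, a=40320)
              -> return 40320
            -> return 40320
          -> return 40320
        -> return 40320
      -> return 40320
    -> return 40320
  -> return 40320
-> return 40320

Final answer: 40320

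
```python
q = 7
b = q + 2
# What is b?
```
Trace:
  q=7
  q=7, b=9

Final answer: 9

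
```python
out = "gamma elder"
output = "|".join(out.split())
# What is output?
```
Trace:
  out='gamma elder'
  out='gamma elder', output='gamma|elder'

Final answer: 'gamma|elder'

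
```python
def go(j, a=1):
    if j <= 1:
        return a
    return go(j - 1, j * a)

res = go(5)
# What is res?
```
Call trace:
go(j=5, a=1)
  go(j=4, a=5)
    go(j=3, a=20)
      go(j=2, a=60)
        go(j=1, a=120)
        -> return 120
      -> return 120
    -> return 120
  -> return 120
-> return 120

Final answer: 120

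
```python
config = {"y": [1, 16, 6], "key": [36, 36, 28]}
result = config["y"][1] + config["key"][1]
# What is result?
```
Trace:
  config={'y': [1, 16, 6], 'key': [36, 36, 28]}
  config={'y': [1, 16, 6], 'key': [36, 36, 28]}, result=52

Final answer: 52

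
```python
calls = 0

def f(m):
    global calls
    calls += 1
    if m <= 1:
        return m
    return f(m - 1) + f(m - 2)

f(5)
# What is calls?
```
Call trace (a repeated sub-call is expanded the first time; later identical calls just restate its return value):
f(m=5)
  f(m=4)
    f(m=3)
      f(m=2)
        f(m=1)
        -> return 1
        f(m=0)
        -> return 0
      -> return 1
      f(m=1)
      -> return 1
    -> return 2
    f(m=2) -> return 1  (same call as traced above)
  -> return 3
  f(m=3) -> return 2  (same call as traced above)
-> return 5

calls is incremented once per call, so count the calls in each subtree. Let C(m) = number of calls made by f(m).
C(0) = C(1) = 1 (base case, no recursion); C(m) = 1 + C(m - 1) + C(m - 2) otherwise.
C(2) = 1 + C(1) + C(0) = 1 + 1 + 1 = 3
C(3) = 1 + C(2) + C(1) = 1 + 3 + 1 = 5
C(4) = 1 + C(3) + C(2) = 1 + 5 + 3 = 9
C(5) = 1 + C(4) + C(3) = 1 + 9 + 5 = 15
calls = C(5) = 15

Final answer: 15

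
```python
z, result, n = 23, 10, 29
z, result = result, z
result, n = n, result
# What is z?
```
Trace:
  z=23, result=10, n=29
  z=10, result=23, n=29
  z=10, result=29, n=23

Final answer: 10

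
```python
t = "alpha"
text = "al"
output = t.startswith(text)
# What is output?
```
Trace:
  t='alpha'
  t='alpha', text='al'
  t='alpha', text='al', output=True

Final answer: True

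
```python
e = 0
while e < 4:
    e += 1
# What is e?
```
Trace:
  e=0
  e=1
  e=2
  e=3
  e=4

Final answer: 4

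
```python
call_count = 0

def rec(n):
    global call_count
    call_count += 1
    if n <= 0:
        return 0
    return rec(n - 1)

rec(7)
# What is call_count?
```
Call trace:
rec(n=7)
  rec(n=6)
    rec(n=5)
      rec(n=4)
        rec(n=3)
          rec(n=2)
            rec(n=1)
              rec(n=0)
              -> return 0
            -> return 0
          -> return 0
        -> return 0
      -> return 0
    -> return 0
  -> return 0
-> return 0

call_count is incremented once per call. rec is entered once for each n = 7, 6, 5, 4, 3, 2, 1, 0 (the n <= 0 call returns without recursing), i.e. 7 + 1 calls.
call_count = 8

Final answer: 8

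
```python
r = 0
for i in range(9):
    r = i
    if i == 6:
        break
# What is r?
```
Trace:
  r=0
  r=0, i=0
  r=1, i=1
  r=2, i=2
  r=3, i=3
  r=4, i=4
  r=5, i=5
  r=6, i=6

Final answer: 6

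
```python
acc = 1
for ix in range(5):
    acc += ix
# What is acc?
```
Trace:
  acc=1
  acc=1, ix=0
  acc=2, ix=1
  acc=4, ix=2
  acc=7, ix=3
  acc=11, ix=4

Final answer: 11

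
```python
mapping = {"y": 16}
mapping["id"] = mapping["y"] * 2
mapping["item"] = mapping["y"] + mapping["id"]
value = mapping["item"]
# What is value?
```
Trace:
  mapping={'y': 16}
  mapping={'y': 16, 'id': 32}
  mapping={'y': 16, 'id': 32, 'item': 48}
  mapping={'y': 16, 'id': 32, 'item': 48}, value=48

Final answer: 48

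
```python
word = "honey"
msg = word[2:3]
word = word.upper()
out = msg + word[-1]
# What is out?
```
Trace:
  word='honey'
  word='honey', msg='n'
  word='HONEY', msg='n'
  word='HONEY', msg='n', out='nY'

Final answer: 'nY'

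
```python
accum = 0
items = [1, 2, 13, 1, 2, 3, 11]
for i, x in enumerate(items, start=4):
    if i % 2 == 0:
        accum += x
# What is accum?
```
Trace:
  accum=0
  accum=1, i=4, x=1
  accum=1, i=5, x=2
  accum=14, i=6, x=13
  accum=14, i=7, x=1
  accum=16, i=8, x=2
  accum=16, i=9, x=3
  accum=27, i=10, x=11

Final answer: 27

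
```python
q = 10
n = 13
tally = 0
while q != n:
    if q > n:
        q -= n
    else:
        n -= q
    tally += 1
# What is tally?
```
Trace:
  q=10
  q=10, n=13
  q=10, n=13, tally=0
  q=10, n=3, tally=1
  q=7, n=3, tally=2
  q=4, n=3, tally=3
  q=1, n=3, tally=4
  q=1, n=2, tally=5
  q=1, n=1, tally=6

Final answer: 6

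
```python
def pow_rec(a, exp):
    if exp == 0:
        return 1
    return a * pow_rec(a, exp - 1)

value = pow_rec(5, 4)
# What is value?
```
Call trace:
pow_rec(a=5, exp=4)
  pow_rec(a=5, exp=3)
    pow_rec(a=5, exp=2)
      pow_rec(a=5, exp=1)
        pow_rec(a=5, exp=0)
        -> return 1
      -> return 5
    -> return 25
  -> return 125
-> return 625

Final answer: 625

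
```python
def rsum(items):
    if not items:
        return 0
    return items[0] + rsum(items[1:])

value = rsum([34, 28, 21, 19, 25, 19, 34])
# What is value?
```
Call trace:
rsum(items=[34, 28, 21, 19, 25, 19, 34])
  rsum(items=[28, 21, 19, 25, 19, 34])
    rsum(items=[21, 19, 25, 19, 34])
      rsum(items=[19, 25, 19, 34])
        rsum(items=[25, 19, 34])
          rsum(items=[19, 34])
            rsum(items=[34])
              rsum(items=[])
              -> return 0
            -> return 34
          -> return 53
        -> return 78
      -> return 97
    -> return 118
  -> return 146
-> return 180

Final answer: 180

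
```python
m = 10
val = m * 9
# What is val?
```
Trace:
  m=10
  m=10, val=90

Final answer: 90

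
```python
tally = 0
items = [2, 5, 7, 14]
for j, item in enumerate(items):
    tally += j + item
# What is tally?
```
Trace:
  tally=0
  tally=2, j=0, item=2
  tally=8, j=1, item=5
  tally=17, j=2, item=7
  tally=34, j=3, item=14

Final answer: 34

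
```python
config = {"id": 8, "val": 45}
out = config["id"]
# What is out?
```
Trace:
  config={'id': 8, 'val': 45}
  config={'id': 8, 'val': 45}, out=8

Final answer: 8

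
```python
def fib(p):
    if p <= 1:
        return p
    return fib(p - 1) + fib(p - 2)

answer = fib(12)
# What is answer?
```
Call trace (a repeated sub-call is expanded the first time; later identical calls just restate its return value):
fib(p=12)
  fib(p=11)
    fib(p=10)
      fib(p=9)
        fib(p=8)
          fib(p=7)
            fib(p=6)
              fib(p=5)
                fib(p=4)
                  fib(p=3)
                    fib(p=2)
                      fib(p=1)
                      -> return 1
                      fib(p=0)
                      -> return 0
                    -> return 1
                    fib(p=1)
                    -> return 1
                  -> return 2
                  fib(p=2) -> return 1  (same call as traced above)
                -> return 3
                fib(p=3) -> return 2  (same call as traced above)
              -> return 5
              fib(p=4) -> return 3  (same call as traced above)
            -> return 8
            fib(p=5) -> return 5  (same call as traced above)
          -> return 13
          fib(p=6) -> return 8  (same call as traced above)
        -> return 21
        fib(p=7) -> return 13  (same call as traced above)
      -> return 34
      fib(p=8) -> return 21  (same call as traced above)
    -> return 55
    fib(p=9) -> return 34  (same call as traced above)
  -> return 89
  fib(p=10) -> return 55  (same call as traced above)
-> return 144

Final answer: 144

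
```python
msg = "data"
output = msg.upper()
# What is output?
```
Trace:
  msg='data'
  msg='data', output='DATA'

Final answer: 'DATA'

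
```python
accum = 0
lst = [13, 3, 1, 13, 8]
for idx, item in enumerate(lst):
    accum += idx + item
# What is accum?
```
Trace:
  accum=0
  accum=13, idx=0, item=13
  accum=17, idx=1, item=3
  accum=20, idx=2, item=1
  accum=36, idx=3, item=13
  accum=48, idx=4, item=8

Final answer: 48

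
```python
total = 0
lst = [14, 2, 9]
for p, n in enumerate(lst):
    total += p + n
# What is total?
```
Trace:
  total=0
  total=14, p=0, n=14
  total=17, p=1, n=2
  total=28, p=2, n=9

Final answer: 28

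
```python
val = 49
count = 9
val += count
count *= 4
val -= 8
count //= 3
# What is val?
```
Trace:
  val=49
  val=49, count=9
  val=58, count=9
  val=58, count=36
  val=50, count=36
  val=50, count=12

Final answer: 50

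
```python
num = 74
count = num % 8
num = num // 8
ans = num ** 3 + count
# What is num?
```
Trace:
  num=74
  num=74, count=2
  num=9, count=2
  num=9, count=2, ans=731

Final answer: 9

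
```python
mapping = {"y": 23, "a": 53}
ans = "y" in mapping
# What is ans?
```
Trace:
  mapping={'y': 23, 'a': 53}
  mapping={'y': 23, 'a': 53}, ans=True

Final answer: True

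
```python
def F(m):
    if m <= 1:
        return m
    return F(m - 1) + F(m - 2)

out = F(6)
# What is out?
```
Call trace (a repeated sub-call is expanded the first time; later identical calls just restate its return value):
F(m=6)
  F(m=5)
    F(m=4)
      F(m=3)
        F(m=2)
          F(m=1)
          -> return 1
          F(m=0)
          -> return 0
        -> return 1
        F(m=1)
        -> return 1
      -> return 2
      F(m=2) -> return 1  (same call as traced above)
    -> return 3
    F(m=3) -> return 2  (same call as traced above)
  -> return 5
  F(m=4) -> return 3  (same call as traced above)
-> return 8

Final answer: 8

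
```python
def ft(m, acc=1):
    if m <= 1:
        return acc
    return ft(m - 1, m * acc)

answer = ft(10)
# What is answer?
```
Call trace:
ft(m=10, acc=1)
  ft(m=9, acc=10)
    ft(m=8, acc=90)
      ft(m=7, acc=720)
        ft(m=6, acc=5040)
          ft(m=5, acc=30240)
            ft(m=4, acc=151200)
              ft(m=3, acc=604800)
                ft(m=2, acc=1814400)
                  ft(m=1, acc=3628800)
                  -> return 3628800
                -> return 3628800
              -> return 3628800
            -> return 3628800
          -> return 3628800
        -> return 3628800
      -> return 3628800
    -> return 3628800
  -> return 3628800
-> return 3628800

Final answer: 3628800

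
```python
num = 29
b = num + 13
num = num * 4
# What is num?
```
Trace:
  num=29
  num=29, b=42
  num=116, b=42

Final answer: 116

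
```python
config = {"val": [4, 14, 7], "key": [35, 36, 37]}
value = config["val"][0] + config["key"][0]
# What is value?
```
Trace:
  config={'val': [4, 14, 7], 'key': [35, 36, 37]}
  config={'val': [4, 14, 7], 'key': [35, 36, 37]}, value=39

Final answer: 39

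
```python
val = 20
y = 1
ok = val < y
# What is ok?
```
Trace:
  val=20
  val=20, y=1
  val=20, y=1, ok=False

Final answer: False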